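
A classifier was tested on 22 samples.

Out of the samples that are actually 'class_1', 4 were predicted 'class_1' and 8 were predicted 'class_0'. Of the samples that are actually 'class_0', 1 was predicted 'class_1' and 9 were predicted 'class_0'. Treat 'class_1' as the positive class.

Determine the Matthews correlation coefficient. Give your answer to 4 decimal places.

MCC = (TP·TN − FP·FN) / √((TP+FP)(TP+FN)(TN+FP)(TN+FN))
Numerator = 4·9 − 1·8 = 28
Denominator = √(5·12·10·17) = √10200 = 100.9950
MCC = 28 / 100.9950 = 0.2772

0.2772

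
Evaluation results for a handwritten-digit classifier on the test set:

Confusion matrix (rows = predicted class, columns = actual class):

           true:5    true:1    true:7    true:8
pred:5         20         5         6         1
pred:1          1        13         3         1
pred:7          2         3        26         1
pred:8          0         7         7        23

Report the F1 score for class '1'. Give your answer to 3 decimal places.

F1 score = 2·TP/(2·TP+FP+FN).
1: TP=13, FP=1+3+1=5, FN=5+3+7=15 → 26/46 = 0.5652

0.565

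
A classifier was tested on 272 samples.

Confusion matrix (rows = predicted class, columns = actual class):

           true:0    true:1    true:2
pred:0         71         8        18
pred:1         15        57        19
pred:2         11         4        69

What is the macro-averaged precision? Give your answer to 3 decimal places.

Per-class precision (TP/(TP+FP)):
  0: TP=71, FP=8+18=26 → 71/97 = 0.7320
  1: TP=57, FP=15+19=34 → 57/91 = 0.6264
  2: TP=69, FP=11+4=15 → 69/84 = 0.8214
Macro-precision = mean = (0.7320 + 0.6264 + 0.8214) / 3 = 0.727

0.727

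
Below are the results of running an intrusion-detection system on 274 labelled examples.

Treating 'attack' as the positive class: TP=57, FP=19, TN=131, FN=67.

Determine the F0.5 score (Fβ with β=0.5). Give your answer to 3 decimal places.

0.666

Fβ = (1+β²)·TP / ((1+β²)·TP + β²·FN + FP), with β²=1/4
= 1.25·57 / (1.25·57 + 0.25·67 + 19) = 0.666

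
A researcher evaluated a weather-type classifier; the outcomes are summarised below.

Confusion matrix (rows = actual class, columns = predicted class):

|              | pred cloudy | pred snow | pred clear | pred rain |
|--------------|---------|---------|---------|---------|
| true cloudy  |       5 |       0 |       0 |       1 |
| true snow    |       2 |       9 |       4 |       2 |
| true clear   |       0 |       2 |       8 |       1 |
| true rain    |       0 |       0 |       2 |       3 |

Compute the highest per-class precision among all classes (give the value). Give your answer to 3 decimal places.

0.818

Per-class precision (TP/(TP+FP)):
  cloudy: TP=5, FP=2+0+0=2 → 5/7 = 0.7143
  snow: TP=9, FP=0+2+0=2 → 9/11 = 0.8182
  clear: TP=8, FP=0+4+2=6 → 8/14 = 0.5714
  rain: TP=3, FP=1+2+1=4 → 3/7 = 0.4286
Highest is class 'snow' with precision = 0.818.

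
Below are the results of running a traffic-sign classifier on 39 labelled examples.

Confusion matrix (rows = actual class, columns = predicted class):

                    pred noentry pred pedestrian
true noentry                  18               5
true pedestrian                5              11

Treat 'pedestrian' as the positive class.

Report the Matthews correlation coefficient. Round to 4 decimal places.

0.4701

MCC = (TP·TN − FP·FN) / √((TP+FP)(TP+FN)(TN+FP)(TN+FN))
Numerator = 11·18 − 5·5 = 173
Denominator = √(16·16·23·23) = √135424 = 368.0000
MCC = 173 / 368.0000 = 0.4701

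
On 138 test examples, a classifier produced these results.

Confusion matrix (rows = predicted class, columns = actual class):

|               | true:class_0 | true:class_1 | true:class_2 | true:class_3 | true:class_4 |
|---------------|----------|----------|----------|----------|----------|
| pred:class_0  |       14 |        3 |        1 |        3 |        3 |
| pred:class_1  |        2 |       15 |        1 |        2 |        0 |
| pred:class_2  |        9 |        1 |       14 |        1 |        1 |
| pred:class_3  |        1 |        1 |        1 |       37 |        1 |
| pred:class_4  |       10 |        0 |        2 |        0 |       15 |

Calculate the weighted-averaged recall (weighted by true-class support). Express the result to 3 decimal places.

0.688

Per-class recall (TP/(TP+FN)):
  class_0: TP=14, FN=2+9+1+10=22 → 14/36 = 0.3889
  class_1: TP=15, FN=3+1+1+0=5 → 15/20 = 0.7500
  class_2: TP=14, FN=1+1+1+2=5 → 14/19 = 0.7368
  class_3: TP=37, FN=3+2+1+0=6 → 37/43 = 0.8605
  class_4: TP=15, FN=3+0+1+1=5 → 15/20 = 0.7500
Weighted-recall = Σ (supportᵢ/N)·recallᵢ with N=138: (36/138)·0.3889 + (20/138)·0.7500 + (19/138)·0.7368 + (43/138)·0.8605 + (20/138)·0.7500 = 0.688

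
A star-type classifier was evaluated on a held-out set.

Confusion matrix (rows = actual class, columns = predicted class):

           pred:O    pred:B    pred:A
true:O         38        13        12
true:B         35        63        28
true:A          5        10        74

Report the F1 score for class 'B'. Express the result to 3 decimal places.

One-vs-rest for 'B': TP = diagonal; FP = other classes predicted 'B'; FN = 'B' predicted as other.
F1 score = 2·TP/(2·TP+FP+FN).
B: TP=63, FP=13+10=23, FN=35+28=63 → 126/212 = 0.5943

0.594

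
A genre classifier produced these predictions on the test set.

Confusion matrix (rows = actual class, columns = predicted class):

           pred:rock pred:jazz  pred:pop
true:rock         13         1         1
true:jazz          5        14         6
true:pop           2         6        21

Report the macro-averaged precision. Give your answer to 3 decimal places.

Per-class precision (TP/(TP+FP)):
  rock: TP=13, FP=5+2=7 → 13/20 = 0.6500
  jazz: TP=14, FP=1+6=7 → 14/21 = 0.6667
  pop: TP=21, FP=1+6=7 → 21/28 = 0.7500
Macro-precision = mean = (0.6500 + 0.6667 + 0.7500) / 3 = 0.689

0.689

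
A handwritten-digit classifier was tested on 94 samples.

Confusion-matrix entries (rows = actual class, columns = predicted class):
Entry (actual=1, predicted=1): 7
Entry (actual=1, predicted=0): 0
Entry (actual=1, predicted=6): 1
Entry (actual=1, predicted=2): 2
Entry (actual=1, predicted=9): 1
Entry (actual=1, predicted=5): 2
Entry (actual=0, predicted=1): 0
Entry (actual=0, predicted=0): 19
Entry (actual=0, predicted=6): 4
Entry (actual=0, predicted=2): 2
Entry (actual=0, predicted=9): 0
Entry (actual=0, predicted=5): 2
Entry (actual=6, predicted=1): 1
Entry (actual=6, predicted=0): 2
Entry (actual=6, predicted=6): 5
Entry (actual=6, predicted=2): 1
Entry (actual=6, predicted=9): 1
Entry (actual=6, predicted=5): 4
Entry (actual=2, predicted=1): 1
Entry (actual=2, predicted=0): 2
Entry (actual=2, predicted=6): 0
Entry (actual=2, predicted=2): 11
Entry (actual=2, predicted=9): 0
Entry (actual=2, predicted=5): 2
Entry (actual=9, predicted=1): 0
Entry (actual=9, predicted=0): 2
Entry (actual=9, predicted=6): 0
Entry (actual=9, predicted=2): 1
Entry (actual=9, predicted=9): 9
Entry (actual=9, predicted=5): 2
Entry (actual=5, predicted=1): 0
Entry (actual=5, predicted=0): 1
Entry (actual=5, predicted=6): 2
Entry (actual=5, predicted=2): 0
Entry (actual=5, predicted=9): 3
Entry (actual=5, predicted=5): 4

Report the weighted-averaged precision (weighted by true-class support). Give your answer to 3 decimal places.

Per-class precision (TP/(TP+FP)):
  1: TP=7, FP=0+1+1+0+0=2 → 7/9 = 0.7778
  0: TP=19, FP=0+2+2+2+1=7 → 19/26 = 0.7308
  6: TP=5, FP=1+4+0+0+2=7 → 5/12 = 0.4167
  2: TP=11, FP=2+2+1+1+0=6 → 11/17 = 0.6471
  9: TP=9, FP=1+0+1+0+3=5 → 9/14 = 0.6429
  5: TP=4, FP=2+2+4+2+2=12 → 4/16 = 0.2500
Weighted-precision = Σ (supportᵢ/N)·precisionᵢ with N=94: (13/94)·0.7778 + (27/94)·0.7308 + (14/94)·0.4167 + (16/94)·0.6471 + (14/94)·0.6429 + (10/94)·0.2500 = 0.612

0.612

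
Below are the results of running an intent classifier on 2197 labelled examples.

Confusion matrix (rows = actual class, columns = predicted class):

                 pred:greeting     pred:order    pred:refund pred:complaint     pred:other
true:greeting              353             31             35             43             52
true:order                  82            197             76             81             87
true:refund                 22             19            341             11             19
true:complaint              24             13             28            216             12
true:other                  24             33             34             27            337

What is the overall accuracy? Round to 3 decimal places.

0.657

Accuracy = trace / total = (353+197+341+216+337=1444) / 2197 = 1444/2197 = 0.657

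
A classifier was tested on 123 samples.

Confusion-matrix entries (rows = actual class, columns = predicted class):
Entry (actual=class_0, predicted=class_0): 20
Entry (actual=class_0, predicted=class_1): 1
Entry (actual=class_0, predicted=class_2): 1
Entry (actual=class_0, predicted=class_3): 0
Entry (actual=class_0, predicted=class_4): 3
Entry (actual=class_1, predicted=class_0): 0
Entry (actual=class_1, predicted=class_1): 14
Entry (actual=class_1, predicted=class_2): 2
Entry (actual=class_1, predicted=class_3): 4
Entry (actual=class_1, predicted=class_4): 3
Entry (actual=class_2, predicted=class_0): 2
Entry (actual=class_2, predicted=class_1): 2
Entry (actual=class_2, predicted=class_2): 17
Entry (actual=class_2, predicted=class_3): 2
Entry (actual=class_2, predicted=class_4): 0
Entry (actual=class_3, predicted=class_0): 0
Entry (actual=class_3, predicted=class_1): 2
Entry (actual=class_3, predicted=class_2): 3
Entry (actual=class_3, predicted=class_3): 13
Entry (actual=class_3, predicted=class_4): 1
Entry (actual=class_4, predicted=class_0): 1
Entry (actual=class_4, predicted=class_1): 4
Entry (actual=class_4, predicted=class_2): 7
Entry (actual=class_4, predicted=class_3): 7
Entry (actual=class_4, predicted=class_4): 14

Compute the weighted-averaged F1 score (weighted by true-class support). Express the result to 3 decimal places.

0.632

Per-class F1 score (2·TP/(2·TP+FP+FN)):
  class_0: TP=20, FP=0+2+0+1=3, FN=1+1+0+3=5 → 40/48 = 0.8333
  class_1: TP=14, FP=1+2+2+4=9, FN=0+2+4+3=9 → 28/46 = 0.6087
  class_2: TP=17, FP=1+2+3+7=13, FN=2+2+2+0=6 → 34/53 = 0.6415
  class_3: TP=13, FP=0+4+2+7=13, FN=0+2+3+1=6 → 26/45 = 0.5778
  class_4: TP=14, FP=3+3+0+1=7, FN=1+4+7+7=19 → 28/54 = 0.5185
Weighted-F1 score = Σ (supportᵢ/N)·F1 scoreᵢ with N=123: (25/123)·0.8333 + (23/123)·0.6087 + (23/123)·0.6415 + (19/123)·0.5778 + (33/123)·0.5185 = 0.632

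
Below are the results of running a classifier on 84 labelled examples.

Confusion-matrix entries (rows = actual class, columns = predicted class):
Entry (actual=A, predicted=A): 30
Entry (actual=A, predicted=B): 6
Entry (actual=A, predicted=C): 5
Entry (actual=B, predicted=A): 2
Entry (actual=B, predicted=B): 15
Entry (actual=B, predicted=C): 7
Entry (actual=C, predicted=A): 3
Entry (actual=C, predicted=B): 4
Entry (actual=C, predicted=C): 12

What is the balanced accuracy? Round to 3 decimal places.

Balanced accuracy = mean of per-class recall.
  A: recall = 30/41 = 0.7317
  B: recall = 15/24 = 0.6250
  C: recall = 12/19 = 0.6316
Mean = (0.7317 + 0.6250 + 0.6316) / 3 = 0.663

0.663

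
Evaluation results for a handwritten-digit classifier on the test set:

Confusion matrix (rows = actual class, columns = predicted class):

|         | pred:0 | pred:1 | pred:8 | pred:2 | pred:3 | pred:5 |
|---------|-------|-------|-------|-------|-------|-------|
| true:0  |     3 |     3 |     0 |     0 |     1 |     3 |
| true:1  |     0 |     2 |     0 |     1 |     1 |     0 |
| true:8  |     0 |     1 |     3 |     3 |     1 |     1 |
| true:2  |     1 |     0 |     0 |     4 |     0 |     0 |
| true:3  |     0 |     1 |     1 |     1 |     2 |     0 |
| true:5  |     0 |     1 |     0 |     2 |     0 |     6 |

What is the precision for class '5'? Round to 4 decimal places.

0.6000

Treat '5' as positive and all other classes as negative.
precision = TP/(TP+FP).
5: TP=6, FP=3+0+1+0+0=4 → 6/10 = 0.60000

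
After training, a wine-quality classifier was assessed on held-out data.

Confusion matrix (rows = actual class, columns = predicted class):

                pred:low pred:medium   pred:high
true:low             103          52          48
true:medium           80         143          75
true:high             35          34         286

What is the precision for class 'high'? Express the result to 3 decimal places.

0.699

Treat 'high' as positive and all other classes as negative.
precision = TP/(TP+FP).
high: TP=286, FP=48+75=123 → 286/409 = 0.6993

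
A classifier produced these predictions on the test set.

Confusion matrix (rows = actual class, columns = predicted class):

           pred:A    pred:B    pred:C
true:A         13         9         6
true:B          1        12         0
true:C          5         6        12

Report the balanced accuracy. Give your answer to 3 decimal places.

0.636

Balanced accuracy = mean of per-class recall.
  A: recall = 13/28 = 0.4643
  B: recall = 12/13 = 0.9231
  C: recall = 12/23 = 0.5217
Mean = (0.4643 + 0.9231 + 0.5217) / 3 = 0.636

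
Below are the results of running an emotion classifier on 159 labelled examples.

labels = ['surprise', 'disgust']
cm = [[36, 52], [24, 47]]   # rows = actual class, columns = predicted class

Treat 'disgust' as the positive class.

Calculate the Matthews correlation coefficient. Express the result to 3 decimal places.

MCC = (TP·TN − FP·FN) / √((TP+FP)(TP+FN)(TN+FP)(TN+FN))
Numerator = 47·36 − 52·24 = 444
Denominator = √(99·71·88·60) = √37113120 = 6092.0538
MCC = 444 / 6092.0538 = 0.073

0.073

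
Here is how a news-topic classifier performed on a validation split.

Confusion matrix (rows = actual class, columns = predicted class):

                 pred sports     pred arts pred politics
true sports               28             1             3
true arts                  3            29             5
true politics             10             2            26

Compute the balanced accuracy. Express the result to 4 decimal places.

0.7810

Balanced accuracy = mean of per-class recall.
  sports: recall = 28/32 = 0.87500
  arts: recall = 29/37 = 0.78378
  politics: recall = 26/38 = 0.68421
Mean = (0.87500 + 0.78378 + 0.68421) / 3 = 0.7810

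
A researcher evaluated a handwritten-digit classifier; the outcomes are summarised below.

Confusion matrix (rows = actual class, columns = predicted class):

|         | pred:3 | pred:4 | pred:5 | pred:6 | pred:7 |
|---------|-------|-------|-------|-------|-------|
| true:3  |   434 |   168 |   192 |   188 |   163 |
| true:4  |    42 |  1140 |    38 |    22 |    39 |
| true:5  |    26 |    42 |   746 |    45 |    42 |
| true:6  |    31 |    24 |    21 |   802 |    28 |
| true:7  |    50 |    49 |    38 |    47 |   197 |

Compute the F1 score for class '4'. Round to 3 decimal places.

0.843

Take TP from the diagonal, FP from the rest of the '4' prediction marginal, FN from the rest of the '4' actual marginal.
F1 score = 2·TP/(2·TP+FP+FN).
4: TP=1140, FP=168+42+24+49=283, FN=42+38+22+39=141 → 2280/2704 = 0.8432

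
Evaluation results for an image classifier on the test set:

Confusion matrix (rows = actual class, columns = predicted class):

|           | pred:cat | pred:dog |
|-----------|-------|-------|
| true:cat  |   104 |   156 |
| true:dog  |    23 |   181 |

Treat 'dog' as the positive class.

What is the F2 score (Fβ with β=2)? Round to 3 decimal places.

0.785

Fβ = (1+β²)·TP / ((1+β²)·TP + β²·FN + FP), with β²=4
= 5·181 / (5·181 + 4·23 + 156) = 0.785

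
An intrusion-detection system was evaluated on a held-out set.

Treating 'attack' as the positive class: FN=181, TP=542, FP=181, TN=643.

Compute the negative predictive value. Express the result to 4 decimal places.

NPV = TN/(TN+FN) = 643/(643+181) = 0.7803

0.7803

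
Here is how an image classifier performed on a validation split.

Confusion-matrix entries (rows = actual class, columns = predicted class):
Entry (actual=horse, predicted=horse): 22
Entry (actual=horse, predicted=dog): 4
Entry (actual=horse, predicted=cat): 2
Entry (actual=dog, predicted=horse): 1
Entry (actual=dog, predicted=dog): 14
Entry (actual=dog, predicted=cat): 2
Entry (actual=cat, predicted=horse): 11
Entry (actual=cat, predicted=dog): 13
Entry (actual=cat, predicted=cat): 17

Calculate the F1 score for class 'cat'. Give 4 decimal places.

One-vs-rest for 'cat': TP = diagonal; FP = other classes predicted 'cat'; FN = 'cat' predicted as other.
F1 score = 2·TP/(2·TP+FP+FN).
cat: TP=17, FP=2+2=4, FN=11+13=24 → 34/62 = 0.54839

0.5484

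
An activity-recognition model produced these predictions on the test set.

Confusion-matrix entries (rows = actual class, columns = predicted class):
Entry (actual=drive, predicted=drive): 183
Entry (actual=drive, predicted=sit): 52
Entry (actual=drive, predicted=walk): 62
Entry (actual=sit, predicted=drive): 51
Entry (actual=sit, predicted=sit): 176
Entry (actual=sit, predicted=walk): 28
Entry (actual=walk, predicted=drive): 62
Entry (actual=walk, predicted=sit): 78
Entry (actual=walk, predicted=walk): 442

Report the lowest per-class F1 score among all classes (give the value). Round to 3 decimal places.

Per-class F1 score (2·TP/(2·TP+FP+FN)):
  drive: TP=183, FP=51+62=113, FN=52+62=114 → 366/593 = 0.6172
  sit: TP=176, FP=52+78=130, FN=51+28=79 → 352/561 = 0.6275
  walk: TP=442, FP=62+28=90, FN=62+78=140 → 884/1114 = 0.7935
Lowest is class 'drive' with F1 score = 0.617.

0.617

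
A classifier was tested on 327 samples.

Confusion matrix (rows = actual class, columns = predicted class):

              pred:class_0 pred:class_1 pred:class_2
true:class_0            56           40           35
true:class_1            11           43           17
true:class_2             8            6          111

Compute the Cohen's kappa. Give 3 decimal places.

0.457

Observed agreement pₒ = trace/N = 210/327 = 0.6422
Expected agreement pₑ = Σ (rowᵢ·colᵢ)/N² = (131·75 + 71·89 + 125·163)/327² = 0.3415
κ = (pₒ − pₑ)/(1 − pₑ) = (0.6422 − 0.3415)/(1 − 0.3415) = 0.457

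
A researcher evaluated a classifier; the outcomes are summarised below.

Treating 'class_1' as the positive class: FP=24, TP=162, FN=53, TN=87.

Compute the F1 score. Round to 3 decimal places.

0.808

Precision = TP/(TP+FP) = 162/186 = 0.8710
Recall = TP/(TP+FN) = 162/215 = 0.7535
F1 = 2·TP/(2·TP+FP+FN) = 324/401 = 0.808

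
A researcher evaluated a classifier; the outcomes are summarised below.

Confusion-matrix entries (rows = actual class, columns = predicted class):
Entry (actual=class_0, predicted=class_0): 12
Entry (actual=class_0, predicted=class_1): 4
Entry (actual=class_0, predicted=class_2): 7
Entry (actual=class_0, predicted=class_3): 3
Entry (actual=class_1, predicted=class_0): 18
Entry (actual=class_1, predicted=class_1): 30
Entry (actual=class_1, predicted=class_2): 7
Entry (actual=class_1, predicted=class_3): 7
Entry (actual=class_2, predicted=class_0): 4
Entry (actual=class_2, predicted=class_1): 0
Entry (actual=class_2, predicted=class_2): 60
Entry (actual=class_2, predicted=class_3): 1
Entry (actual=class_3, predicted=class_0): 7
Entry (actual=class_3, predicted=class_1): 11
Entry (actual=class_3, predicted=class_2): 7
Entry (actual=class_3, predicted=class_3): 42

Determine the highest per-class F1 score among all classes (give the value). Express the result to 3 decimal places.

Per-class F1 score (2·TP/(2·TP+FP+FN)):
  class_0: TP=12, FP=18+4+7=29, FN=4+7+3=14 → 24/67 = 0.3582
  class_1: TP=30, FP=4+0+11=15, FN=18+7+7=32 → 60/107 = 0.5607
  class_2: TP=60, FP=7+7+7=21, FN=4+0+1=5 → 120/146 = 0.8219
  class_3: TP=42, FP=3+7+1=11, FN=7+11+7=25 → 84/120 = 0.7000
Highest is class 'class_2' with F1 score = 0.822.

0.822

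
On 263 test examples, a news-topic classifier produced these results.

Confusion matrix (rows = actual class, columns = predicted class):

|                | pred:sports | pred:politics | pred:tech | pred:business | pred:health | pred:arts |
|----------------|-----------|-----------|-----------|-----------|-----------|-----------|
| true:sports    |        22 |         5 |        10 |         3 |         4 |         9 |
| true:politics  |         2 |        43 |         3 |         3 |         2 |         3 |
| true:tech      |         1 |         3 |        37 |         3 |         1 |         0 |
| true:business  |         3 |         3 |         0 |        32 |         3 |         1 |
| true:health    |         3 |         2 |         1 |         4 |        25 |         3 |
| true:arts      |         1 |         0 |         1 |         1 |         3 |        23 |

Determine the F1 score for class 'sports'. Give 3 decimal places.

0.518

F1 score = 2·TP/(2·TP+FP+FN).
sports: TP=22, FP=2+1+3+3+1=10, FN=5+10+3+4+9=31 → 44/85 = 0.5176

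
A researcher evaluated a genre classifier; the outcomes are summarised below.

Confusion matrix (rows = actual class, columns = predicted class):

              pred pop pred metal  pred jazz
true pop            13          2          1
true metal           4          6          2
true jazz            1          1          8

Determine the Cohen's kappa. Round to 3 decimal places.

0.554

Observed agreement pₒ = trace/N = 27/38 = 0.7105
Expected agreement pₑ = Σ (rowᵢ·colᵢ)/N² = (16·18 + 12·9 + 10·11)/38² = 0.3504
κ = (pₒ − pₑ)/(1 − pₑ) = (0.7105 − 0.3504)/(1 − 0.3504) = 0.554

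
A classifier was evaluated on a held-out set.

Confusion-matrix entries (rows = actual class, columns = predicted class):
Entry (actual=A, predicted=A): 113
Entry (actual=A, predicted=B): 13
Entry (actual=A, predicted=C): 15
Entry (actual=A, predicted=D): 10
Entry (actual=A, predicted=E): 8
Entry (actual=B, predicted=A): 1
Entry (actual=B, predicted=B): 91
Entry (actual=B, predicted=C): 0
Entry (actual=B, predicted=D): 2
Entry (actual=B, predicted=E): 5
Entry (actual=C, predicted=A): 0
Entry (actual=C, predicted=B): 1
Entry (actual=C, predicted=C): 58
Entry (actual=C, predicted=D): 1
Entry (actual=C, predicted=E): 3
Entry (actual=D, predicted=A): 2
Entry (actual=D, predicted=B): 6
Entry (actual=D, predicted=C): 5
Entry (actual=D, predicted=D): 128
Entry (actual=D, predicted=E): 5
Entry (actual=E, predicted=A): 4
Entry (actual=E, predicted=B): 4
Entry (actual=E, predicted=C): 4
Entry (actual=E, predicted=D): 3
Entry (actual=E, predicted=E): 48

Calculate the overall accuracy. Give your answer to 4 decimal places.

0.8264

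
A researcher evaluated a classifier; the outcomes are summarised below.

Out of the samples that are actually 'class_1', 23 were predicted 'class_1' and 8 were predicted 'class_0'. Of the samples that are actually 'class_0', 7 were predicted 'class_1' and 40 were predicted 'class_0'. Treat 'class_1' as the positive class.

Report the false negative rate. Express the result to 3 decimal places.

FNR = FN/(FN+TP) = 8/(8+23) = 0.258

0.258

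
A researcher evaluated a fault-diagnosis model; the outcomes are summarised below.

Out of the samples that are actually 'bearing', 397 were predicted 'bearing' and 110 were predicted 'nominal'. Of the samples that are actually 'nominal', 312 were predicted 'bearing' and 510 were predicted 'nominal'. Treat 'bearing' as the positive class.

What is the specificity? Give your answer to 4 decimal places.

0.6204

Specificity = TN/(TN+FP) = 510/(510+312) = 0.6204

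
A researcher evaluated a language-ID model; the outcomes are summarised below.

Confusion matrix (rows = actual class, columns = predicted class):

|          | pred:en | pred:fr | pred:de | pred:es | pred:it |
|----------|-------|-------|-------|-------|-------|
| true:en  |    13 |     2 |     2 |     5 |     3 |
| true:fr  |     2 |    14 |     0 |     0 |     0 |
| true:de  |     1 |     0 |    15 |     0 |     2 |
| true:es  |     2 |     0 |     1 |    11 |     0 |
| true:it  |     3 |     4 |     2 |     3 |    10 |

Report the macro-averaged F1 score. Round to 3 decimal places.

0.668

Per-class F1 score (2·TP/(2·TP+FP+FN)):
  en: TP=13, FP=2+1+2+3=8, FN=2+2+5+3=12 → 26/46 = 0.5652
  fr: TP=14, FP=2+0+0+4=6, FN=2+0+0+0=2 → 28/36 = 0.7778
  de: TP=15, FP=2+0+1+2=5, FN=1+0+0+2=3 → 30/38 = 0.7895
  es: TP=11, FP=5+0+0+3=8, FN=2+0+1+0=3 → 22/33 = 0.6667
  it: TP=10, FP=3+0+2+0=5, FN=3+4+2+3=12 → 20/37 = 0.5405
Macro-F1 score = mean = (0.5652 + 0.7778 + 0.7895 + 0.6667 + 0.5405) / 5 = 0.668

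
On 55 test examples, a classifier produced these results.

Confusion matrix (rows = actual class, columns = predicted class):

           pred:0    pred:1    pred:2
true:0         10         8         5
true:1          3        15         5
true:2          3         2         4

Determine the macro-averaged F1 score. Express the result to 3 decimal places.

0.495

Per-class F1 score (2·TP/(2·TP+FP+FN)):
  0: TP=10, FP=3+3=6, FN=8+5=13 → 20/39 = 0.5128
  1: TP=15, FP=8+2=10, FN=3+5=8 → 30/48 = 0.6250
  2: TP=4, FP=5+5=10, FN=3+2=5 → 8/23 = 0.3478
Macro-F1 score = mean = (0.5128 + 0.6250 + 0.3478) / 3 = 0.495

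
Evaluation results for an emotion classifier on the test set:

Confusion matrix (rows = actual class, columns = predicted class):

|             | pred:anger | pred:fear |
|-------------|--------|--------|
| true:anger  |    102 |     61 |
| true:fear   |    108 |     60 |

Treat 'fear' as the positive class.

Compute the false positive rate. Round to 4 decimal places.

FPR = FP/(FP+TN) = 61/(61+102) = 0.3742

0.3742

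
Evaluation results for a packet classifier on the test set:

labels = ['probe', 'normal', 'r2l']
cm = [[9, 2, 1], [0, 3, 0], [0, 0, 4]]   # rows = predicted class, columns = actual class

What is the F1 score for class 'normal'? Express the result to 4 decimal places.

Take TP from the diagonal, FP from the rest of the 'normal' prediction marginal, FN from the rest of the 'normal' actual marginal.
F1 score = 2·TP/(2·TP+FP+FN).
normal: TP=3, FP=0+0=0, FN=2+0=2 → 6/8 = 0.75000

0.7500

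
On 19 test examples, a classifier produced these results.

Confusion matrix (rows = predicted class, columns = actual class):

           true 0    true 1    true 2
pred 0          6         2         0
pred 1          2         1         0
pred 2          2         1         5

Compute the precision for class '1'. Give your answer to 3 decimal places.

One-vs-rest for '1': TP = diagonal; FP = other classes predicted '1'; FN = '1' predicted as other.
precision = TP/(TP+FP).
1: TP=1, FP=2+0=2 → 1/3 = 0.3333

0.333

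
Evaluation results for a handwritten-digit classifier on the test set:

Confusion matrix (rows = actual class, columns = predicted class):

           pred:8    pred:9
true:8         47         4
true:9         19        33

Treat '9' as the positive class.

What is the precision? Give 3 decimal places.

0.892

Precision = TP/(TP+FP) = 33/(33+4) = 33/37 = 0.892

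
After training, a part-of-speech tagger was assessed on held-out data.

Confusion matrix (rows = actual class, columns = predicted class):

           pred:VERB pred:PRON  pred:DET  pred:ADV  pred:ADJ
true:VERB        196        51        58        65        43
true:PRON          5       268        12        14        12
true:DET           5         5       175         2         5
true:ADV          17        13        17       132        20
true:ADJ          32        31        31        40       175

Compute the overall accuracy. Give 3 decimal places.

Accuracy = trace / total = (196+268+175+132+175=946) / 1424 = 946/1424 = 0.664

0.664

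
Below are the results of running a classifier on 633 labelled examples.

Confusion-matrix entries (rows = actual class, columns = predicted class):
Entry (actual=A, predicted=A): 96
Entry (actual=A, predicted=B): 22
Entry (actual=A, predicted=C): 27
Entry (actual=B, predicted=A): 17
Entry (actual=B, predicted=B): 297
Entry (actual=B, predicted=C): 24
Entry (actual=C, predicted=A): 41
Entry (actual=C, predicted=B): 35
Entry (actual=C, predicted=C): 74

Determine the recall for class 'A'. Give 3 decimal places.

0.662

recall = TP/(TP+FN).
A: TP=96, FN=22+27=49 → 96/145 = 0.6621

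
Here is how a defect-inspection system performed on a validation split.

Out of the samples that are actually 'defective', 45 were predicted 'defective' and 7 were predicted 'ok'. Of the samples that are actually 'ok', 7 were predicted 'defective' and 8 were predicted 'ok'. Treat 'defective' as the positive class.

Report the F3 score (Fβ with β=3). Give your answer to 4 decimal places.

0.8654

Fβ = (1+β²)·TP / ((1+β²)·TP + β²·FN + FP), with β²=9
= 10·45 / (10·45 + 9·7 + 7) = 0.8654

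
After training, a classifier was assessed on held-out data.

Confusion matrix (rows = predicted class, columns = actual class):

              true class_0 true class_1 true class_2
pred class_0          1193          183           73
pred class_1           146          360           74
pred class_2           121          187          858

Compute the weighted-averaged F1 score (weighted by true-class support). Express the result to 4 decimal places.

0.7490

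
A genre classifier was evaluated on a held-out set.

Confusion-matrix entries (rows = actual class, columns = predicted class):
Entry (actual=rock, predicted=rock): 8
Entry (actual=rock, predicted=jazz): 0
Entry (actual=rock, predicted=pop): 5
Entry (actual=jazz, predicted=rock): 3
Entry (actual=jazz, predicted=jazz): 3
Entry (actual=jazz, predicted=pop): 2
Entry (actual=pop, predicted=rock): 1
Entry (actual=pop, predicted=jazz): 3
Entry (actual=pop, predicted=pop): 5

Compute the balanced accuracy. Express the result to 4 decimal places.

0.5153

Balanced accuracy = mean of per-class recall.
  rock: recall = 8/13 = 0.61538
  jazz: recall = 3/8 = 0.37500
  pop: recall = 5/9 = 0.55556
Mean = (0.61538 + 0.37500 + 0.55556) / 3 = 0.5153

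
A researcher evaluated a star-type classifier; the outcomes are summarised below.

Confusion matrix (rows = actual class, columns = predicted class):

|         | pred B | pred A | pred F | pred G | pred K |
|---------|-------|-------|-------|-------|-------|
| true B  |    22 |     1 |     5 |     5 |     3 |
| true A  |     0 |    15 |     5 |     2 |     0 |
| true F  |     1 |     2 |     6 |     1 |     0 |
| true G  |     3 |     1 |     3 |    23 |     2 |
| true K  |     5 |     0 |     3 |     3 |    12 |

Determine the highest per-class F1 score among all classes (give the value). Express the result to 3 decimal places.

Per-class F1 score (2·TP/(2·TP+FP+FN)):
  B: TP=22, FP=0+1+3+5=9, FN=1+5+5+3=14 → 44/67 = 0.6567
  A: TP=15, FP=1+2+1+0=4, FN=0+5+2+0=7 → 30/41 = 0.7317
  F: TP=6, FP=5+5+3+3=16, FN=1+2+1+0=4 → 12/32 = 0.3750
  G: TP=23, FP=5+2+1+3=11, FN=3+1+3+2=9 → 46/66 = 0.6970
  K: TP=12, FP=3+0+0+2=5, FN=5+0+3+3=11 → 24/40 = 0.6000
Highest is class 'A' with F1 score = 0.732.

0.732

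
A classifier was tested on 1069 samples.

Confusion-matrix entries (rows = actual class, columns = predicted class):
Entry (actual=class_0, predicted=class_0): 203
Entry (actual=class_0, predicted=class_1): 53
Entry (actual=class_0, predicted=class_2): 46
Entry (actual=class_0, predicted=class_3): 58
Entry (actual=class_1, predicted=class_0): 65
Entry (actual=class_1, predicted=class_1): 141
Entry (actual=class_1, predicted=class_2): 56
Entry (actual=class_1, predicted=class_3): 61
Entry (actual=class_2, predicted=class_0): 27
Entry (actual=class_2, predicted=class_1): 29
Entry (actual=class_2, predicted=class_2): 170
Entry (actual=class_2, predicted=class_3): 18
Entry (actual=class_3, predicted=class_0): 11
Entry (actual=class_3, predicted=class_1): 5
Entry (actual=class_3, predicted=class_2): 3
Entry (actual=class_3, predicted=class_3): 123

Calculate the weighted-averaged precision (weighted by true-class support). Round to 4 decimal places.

0.6142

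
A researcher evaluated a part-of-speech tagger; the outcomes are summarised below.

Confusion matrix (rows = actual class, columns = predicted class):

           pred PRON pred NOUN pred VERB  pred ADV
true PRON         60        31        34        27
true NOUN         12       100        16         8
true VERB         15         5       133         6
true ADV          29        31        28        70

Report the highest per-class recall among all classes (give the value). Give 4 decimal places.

0.8365

Per-class recall (TP/(TP+FN)):
  PRON: TP=60, FN=31+34+27=92 → 60/152 = 0.39474
  NOUN: TP=100, FN=12+16+8=36 → 100/136 = 0.73529
  VERB: TP=133, FN=15+5+6=26 → 133/159 = 0.83648
  ADV: TP=70, FN=29+31+28=88 → 70/158 = 0.44304
Highest is class 'VERB' with recall = 0.8365.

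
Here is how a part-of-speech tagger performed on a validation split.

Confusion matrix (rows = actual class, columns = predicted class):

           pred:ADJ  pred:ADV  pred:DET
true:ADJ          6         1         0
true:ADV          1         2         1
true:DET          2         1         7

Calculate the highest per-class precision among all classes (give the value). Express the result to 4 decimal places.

Per-class precision (TP/(TP+FP)):
  ADJ: TP=6, FP=1+2=3 → 6/9 = 0.66667
  ADV: TP=2, FP=1+1=2 → 2/4 = 0.50000
  DET: TP=7, FP=0+1=1 → 7/8 = 0.87500
Highest is class 'DET' with precision = 0.8750.

0.8750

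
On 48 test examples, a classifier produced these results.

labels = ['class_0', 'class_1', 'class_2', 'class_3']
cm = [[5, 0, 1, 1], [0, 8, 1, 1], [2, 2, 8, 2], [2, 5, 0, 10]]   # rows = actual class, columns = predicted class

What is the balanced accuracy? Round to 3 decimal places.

0.668

Balanced accuracy = mean of per-class recall.
  class_0: recall = 5/7 = 0.7143
  class_1: recall = 8/10 = 0.8000
  class_2: recall = 8/14 = 0.5714
  class_3: recall = 10/17 = 0.5882
Mean = (0.7143 + 0.8000 + 0.5714 + 0.5882) / 4 = 0.668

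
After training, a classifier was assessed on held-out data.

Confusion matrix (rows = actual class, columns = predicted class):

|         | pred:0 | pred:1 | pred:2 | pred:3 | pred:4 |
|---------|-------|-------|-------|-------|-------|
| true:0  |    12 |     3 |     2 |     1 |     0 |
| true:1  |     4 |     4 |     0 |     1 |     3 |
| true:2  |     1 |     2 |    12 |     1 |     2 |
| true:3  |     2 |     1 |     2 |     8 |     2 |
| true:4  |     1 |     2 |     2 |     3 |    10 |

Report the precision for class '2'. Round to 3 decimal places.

0.667

Take TP from the diagonal, FP from the rest of the '2' prediction marginal, FN from the rest of the '2' actual marginal.
precision = TP/(TP+FP).
2: TP=12, FP=2+0+2+2=6 → 12/18 = 0.6667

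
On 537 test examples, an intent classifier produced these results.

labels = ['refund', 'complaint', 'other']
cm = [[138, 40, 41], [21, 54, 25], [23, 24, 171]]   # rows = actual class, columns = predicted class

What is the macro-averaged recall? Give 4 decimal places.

0.6515

Per-class recall (TP/(TP+FN)):
  refund: TP=138, FN=40+41=81 → 138/219 = 0.63014
  complaint: TP=54, FN=21+25=46 → 54/100 = 0.54000
  other: TP=171, FN=23+24=47 → 171/218 = 0.78440
Macro-recall = mean = (0.63014 + 0.54000 + 0.78440) / 3 = 0.6515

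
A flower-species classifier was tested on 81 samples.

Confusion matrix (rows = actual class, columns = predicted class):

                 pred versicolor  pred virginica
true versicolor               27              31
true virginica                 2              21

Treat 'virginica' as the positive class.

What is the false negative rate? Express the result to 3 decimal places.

0.087

FNR = FN/(FN+TP) = 2/(2+21) = 0.087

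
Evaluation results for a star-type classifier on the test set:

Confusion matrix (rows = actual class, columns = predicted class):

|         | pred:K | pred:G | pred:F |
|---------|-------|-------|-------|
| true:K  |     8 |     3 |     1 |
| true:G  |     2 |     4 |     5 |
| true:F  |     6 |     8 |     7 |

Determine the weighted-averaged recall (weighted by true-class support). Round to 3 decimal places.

0.432

Per-class recall (TP/(TP+FN)):
  K: TP=8, FN=3+1=4 → 8/12 = 0.6667
  G: TP=4, FN=2+5=7 → 4/11 = 0.3636
  F: TP=7, FN=6+8=14 → 7/21 = 0.3333
Weighted-recall = Σ (supportᵢ/N)·recallᵢ with N=44: (12/44)·0.6667 + (11/44)·0.3636 + (21/44)·0.3333 = 0.432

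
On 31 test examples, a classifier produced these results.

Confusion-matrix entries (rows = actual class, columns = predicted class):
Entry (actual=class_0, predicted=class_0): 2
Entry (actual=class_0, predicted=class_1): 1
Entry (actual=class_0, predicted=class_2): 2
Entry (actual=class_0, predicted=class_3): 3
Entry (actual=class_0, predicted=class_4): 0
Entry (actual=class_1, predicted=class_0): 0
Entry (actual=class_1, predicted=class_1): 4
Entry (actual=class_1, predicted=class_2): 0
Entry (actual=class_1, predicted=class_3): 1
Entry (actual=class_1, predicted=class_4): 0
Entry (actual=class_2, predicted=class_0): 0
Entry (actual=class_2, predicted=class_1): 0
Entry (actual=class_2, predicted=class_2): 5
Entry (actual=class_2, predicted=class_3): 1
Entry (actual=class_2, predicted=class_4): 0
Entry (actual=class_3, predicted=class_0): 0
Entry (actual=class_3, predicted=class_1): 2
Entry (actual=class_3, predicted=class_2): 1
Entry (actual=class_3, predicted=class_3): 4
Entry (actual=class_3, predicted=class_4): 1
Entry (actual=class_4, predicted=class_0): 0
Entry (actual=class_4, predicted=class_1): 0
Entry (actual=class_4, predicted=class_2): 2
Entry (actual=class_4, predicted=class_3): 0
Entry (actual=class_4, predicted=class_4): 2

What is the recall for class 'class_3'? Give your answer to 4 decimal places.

Take TP from the diagonal, FP from the rest of the 'class_3' prediction marginal, FN from the rest of the 'class_3' actual marginal.
recall = TP/(TP+FN).
class_3: TP=4, FN=0+2+1+1=4 → 4/8 = 0.50000

0.5000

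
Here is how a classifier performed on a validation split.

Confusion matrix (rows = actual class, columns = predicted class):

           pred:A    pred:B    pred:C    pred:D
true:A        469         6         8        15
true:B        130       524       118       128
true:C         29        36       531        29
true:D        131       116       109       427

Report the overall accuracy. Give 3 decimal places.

Accuracy = trace / total = (469+524+531+427=1951) / 2806 = 1951/2806 = 0.695

0.695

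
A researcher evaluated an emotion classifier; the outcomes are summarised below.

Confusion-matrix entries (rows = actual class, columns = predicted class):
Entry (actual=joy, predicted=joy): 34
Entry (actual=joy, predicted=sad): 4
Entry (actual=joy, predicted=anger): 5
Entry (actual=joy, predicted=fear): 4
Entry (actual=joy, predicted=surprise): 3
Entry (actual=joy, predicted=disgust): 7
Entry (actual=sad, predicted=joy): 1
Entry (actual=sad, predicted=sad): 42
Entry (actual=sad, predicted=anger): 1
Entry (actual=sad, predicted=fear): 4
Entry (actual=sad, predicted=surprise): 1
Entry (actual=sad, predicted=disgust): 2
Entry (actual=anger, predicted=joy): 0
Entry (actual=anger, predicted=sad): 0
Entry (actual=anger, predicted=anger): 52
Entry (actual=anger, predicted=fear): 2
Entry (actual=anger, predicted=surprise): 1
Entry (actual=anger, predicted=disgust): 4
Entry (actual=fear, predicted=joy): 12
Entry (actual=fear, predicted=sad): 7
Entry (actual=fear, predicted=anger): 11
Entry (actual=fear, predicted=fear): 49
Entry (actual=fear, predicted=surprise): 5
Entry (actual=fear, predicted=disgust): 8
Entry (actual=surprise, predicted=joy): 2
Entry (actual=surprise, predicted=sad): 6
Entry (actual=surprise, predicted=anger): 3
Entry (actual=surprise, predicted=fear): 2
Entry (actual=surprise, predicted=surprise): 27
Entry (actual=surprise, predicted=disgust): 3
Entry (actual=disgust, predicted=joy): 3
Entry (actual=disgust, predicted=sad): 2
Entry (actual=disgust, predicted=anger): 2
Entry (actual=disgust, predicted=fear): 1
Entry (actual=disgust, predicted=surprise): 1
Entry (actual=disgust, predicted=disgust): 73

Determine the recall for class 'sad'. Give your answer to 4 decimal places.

0.8235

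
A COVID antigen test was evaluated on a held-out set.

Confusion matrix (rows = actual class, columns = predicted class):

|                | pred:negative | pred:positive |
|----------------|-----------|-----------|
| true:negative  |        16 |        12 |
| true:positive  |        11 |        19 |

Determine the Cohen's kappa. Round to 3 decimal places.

Observed agreement pₒ = trace/N = 35/58 = 0.6034
Expected agreement pₑ = Σ (rowᵢ·colᵢ)/N² = (28·27 + 30·31)/58² = 0.5012
κ = (pₒ − pₑ)/(1 − pₑ) = (0.6034 − 0.5012)/(1 − 0.5012) = 0.205

0.205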